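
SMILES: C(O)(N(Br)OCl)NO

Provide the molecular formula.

Heavy atoms from the SMILES: 1 Br, 1 C, 1 Cl, 2 N, 3 O.
Implicit hydrogens by atom environment:
  2 × O: 1 H each → 2
  1 × Br: no H
  1 × C: 1 H
  1 × Cl: no H
  1 × N: 1 H
  1 × N: no H
  1 × O: no H
  Total hydrogens = 4.
Molecular formula: CH4BrClN2O3

CH4BrClN2O3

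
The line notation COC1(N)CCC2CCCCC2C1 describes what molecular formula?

Heavy atoms from the SMILES: 11 C, 1 N, 1 O.
Implicit hydrogens by atom environment:
  7 × C: 2 H each → 14
  2 × C: 1 H each → 2
  1 × C: 3 H
  1 × C: no H
  1 × N: 2 H
  1 × O: no H
  Total hydrogens = 21.
Molecular formula: C11H21NO

C11H21NO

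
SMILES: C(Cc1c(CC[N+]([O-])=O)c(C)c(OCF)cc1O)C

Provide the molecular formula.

Heavy atoms from the SMILES: 13 C, 1 F, 1 N, 4 O.
Implicit hydrogens by atom environment:
  5 × C: 2 H each → 10
  5 × C (aromatic): no H
  2 × C: 3 H each → 6
  2 × O: no H
  1 × C (aromatic): 1 H
  1 × F: no H
  1 × N (charge +1): no H
  1 × O: 1 H
  1 × O (charge -1): no H
  Total hydrogens = 18.
Molecular formula: C13H18FNO4

C13H18FNO4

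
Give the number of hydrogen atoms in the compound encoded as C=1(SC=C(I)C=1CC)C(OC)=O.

9

Hydrogens are implicit in SMILES; fill each atom to its normal valence:
  3 × C (aromatic): no H
  2 × C: 3 H each → 6
  2 × O: no H
  1 × C: 2 H
  1 × C (aromatic): 1 H
  1 × C: no H
  1 × I: no H
  1 × S (aromatic): no H
  Total hydrogens = 9.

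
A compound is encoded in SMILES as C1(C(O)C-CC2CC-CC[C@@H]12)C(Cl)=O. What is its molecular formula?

Heavy atoms from the SMILES: 11 C, 1 Cl, 2 O.
Implicit hydrogens by atom environment:
  6 × C: 2 H each → 12
  4 × C: 1 H each → 4
  1 × C: no H
  1 × Cl: no H
  1 × O: 1 H
  1 × O: no H
  Total hydrogens = 17.
Molecular formula: C11H17ClO2

C11H17ClO2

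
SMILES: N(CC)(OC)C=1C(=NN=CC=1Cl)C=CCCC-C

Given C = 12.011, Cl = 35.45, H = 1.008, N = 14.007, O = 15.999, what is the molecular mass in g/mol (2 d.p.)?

Molecular formula: C13H20ClN3O.
M = 13×12.011 + 1×35.45 + 20×1.008 + 3×14.007 + 1×15.999 = 269.77 g/mol.

269.77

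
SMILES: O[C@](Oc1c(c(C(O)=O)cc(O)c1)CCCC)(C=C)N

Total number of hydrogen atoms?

Hydrogens are implicit in SMILES; fill each atom to its normal valence:
  4 × C: 2 H each → 8
  4 × C (aromatic): no H
  3 × O: 1 H each → 3
  2 × C (aromatic): 1 H each → 2
  2 × C: no H
  2 × O: no H
  1 × C: 3 H
  1 × C: 1 H
  1 × N: 2 H
  Total hydrogens = 19.

19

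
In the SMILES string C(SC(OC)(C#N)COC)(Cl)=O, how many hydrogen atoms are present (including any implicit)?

8

Hydrogens are implicit in SMILES; fill each atom to its normal valence:
  3 × C: no H
  3 × O: no H
  2 × C: 3 H each → 6
  1 × C: 2 H
  1 × Cl: no H
  1 × N: no H
  1 × S: no H
  Total hydrogens = 8.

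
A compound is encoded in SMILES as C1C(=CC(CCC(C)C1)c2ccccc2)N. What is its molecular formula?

Heavy atoms from the SMILES: 15 C, 1 N.
Implicit hydrogens by atom environment:
  5 × C (aromatic): 1 H each → 5
  4 × C: 2 H each → 8
  3 × C: 1 H each → 3
  1 × C: 3 H
  1 × C: no H
  1 × C (aromatic): no H
  1 × N: 2 H
  Total hydrogens = 21.
Molecular formula: C15H21N

C15H21N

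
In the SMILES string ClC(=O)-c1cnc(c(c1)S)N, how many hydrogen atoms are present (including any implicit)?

Hydrogens are implicit in SMILES; fill each atom to its normal valence:
  3 × C (aromatic): no H
  2 × C (aromatic): 1 H each → 2
  1 × C: no H
  1 × Cl: no H
  1 × N: 2 H
  1 × N (aromatic): no H
  1 × O: no H
  1 × S: 1 H
  Total hydrogens = 5.

5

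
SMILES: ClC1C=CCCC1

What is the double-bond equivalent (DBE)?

Molecular formula from the SMILES: C6H9Cl.
DoU = (2C + 2 + N − H − X)/2 = (2·6 + 2 + 0 − 9 − 1)/2 = 4/2 = 2.
(Structurally: 1 ring(s) + 1 π bond(s) = 2.)

2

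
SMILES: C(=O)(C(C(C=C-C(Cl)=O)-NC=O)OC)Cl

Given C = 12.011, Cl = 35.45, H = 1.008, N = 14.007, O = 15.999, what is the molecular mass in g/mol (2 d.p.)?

254.06

Molecular formula: C8H9Cl2NO4.
M = 8×12.011 + 2×35.45 + 9×1.008 + 1×14.007 + 4×15.999 = 254.06 g/mol.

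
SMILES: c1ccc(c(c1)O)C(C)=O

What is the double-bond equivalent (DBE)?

5

Molecular formula from the SMILES: C8H8O2.
DoU = (2C + 2 + N − H − X)/2 = (2·8 + 2 + 0 − 8 − 0)/2 = 10/2 = 5.
(Structurally: 1 ring(s) + 4 π bond(s) = 5.)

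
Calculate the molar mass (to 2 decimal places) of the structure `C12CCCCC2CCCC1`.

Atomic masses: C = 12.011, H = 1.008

Molecular formula: C10H18.
M = 10×12.011 + 18×1.008 = 138.25 g/mol.

138.25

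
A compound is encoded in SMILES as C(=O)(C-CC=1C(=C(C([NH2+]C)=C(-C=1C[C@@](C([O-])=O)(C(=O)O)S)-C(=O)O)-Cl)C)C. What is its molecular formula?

C17H20ClNO7S

Heavy atoms from the SMILES: 17 C, 1 Cl, 1 N, 7 O, 1 S.
Implicit hydrogens by atom environment:
  6 × C (aromatic): no H
  5 × C: no H
  4 × O: no H
  3 × C: 3 H each → 9
  3 × C: 2 H each → 6
  2 × O: 1 H each → 2
  1 × Cl: no H
  1 × N (charge +1): 2 H
  1 × O (charge -1): no H
  1 × S: 1 H
  Total hydrogens = 20.
Molecular formula: C17H20ClNO7S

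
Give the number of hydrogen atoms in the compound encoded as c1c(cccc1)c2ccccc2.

10

Hydrogens are implicit in SMILES; fill each atom to its normal valence:
  10 × C (aromatic): 1 H each → 10
  2 × C (aromatic): no H
  Total hydrogens = 10.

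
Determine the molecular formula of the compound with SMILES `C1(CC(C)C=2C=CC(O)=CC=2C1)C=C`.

C13H16O

Heavy atoms from the SMILES: 13 C, 1 O.
Implicit hydrogens by atom environment:
  3 × C: 2 H each → 6
  3 × C (aromatic): 1 H each → 3
  3 × C: 1 H each → 3
  3 × C (aromatic): no H
  1 × C: 3 H
  1 × O: 1 H
  Total hydrogens = 16.
Molecular formula: C13H16O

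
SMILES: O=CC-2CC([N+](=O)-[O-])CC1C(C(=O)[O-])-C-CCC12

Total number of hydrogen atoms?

16

Hydrogens are implicit in SMILES; fill each atom to its normal valence:
  6 × C: 1 H each → 6
  5 × C: 2 H each → 10
  3 × O: no H
  2 × O (charge -1): no H
  1 × C: no H
  1 × N (charge +1): no H
  Total hydrogens = 16.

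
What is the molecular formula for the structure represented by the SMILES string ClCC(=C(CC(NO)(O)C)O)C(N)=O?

Heavy atoms from the SMILES: 7 C, 1 Cl, 2 N, 4 O.
Implicit hydrogens by atom environment:
  4 × C: no H
  3 × O: 1 H each → 3
  2 × C: 2 H each → 4
  1 × C: 3 H
  1 × Cl: no H
  1 × N: 2 H
  1 × N: 1 H
  1 × O: no H
  Total hydrogens = 13.
Molecular formula: C7H13ClN2O4

C7H13ClN2O4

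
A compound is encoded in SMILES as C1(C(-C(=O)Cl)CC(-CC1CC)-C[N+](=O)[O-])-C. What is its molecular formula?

C11H18ClNO3

Heavy atoms from the SMILES: 11 C, 1 Cl, 1 N, 3 O.
Implicit hydrogens by atom environment:
  4 × C: 2 H each → 8
  4 × C: 1 H each → 4
  2 × C: 3 H each → 6
  2 × O: no H
  1 × C: no H
  1 × Cl: no H
  1 × N (charge +1): no H
  1 × O (charge -1): no H
  Total hydrogens = 18.
Molecular formula: C11H18ClNO3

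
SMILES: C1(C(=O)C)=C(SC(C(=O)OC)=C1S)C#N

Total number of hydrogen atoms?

Hydrogens are implicit in SMILES; fill each atom to its normal valence:
  4 × C (aromatic): no H
  3 × C: no H
  3 × O: no H
  2 × C: 3 H each → 6
  1 × N: no H
  1 × S: 1 H
  1 × S (aromatic): no H
  Total hydrogens = 7.

7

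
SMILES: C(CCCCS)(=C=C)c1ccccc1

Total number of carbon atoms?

The symbol for carbon appears 13 times in the SMILES. Lowercase c denotes aromatic carbon and counts toward C.

13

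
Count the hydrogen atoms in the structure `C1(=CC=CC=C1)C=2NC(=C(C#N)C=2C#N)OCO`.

Hydrogens are implicit in SMILES; fill each atom to its normal valence:
  5 × C (aromatic): 1 H each → 5
  5 × C (aromatic): no H
  2 × C: no H
  2 × N: no H
  1 × C: 2 H
  1 × N (aromatic): 1 H
  1 × O: 1 H
  1 × O: no H
  Total hydrogens = 9.

9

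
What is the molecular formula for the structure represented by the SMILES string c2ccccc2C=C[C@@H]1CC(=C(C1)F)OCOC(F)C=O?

Heavy atoms from the SMILES: 16 C, 2 F, 3 O.
Implicit hydrogens by atom environment:
  5 × C: 1 H each → 5
  5 × C (aromatic): 1 H each → 5
  3 × C: 2 H each → 6
  3 × O: no H
  2 × C: no H
  2 × F: no H
  1 × C (aromatic): no H
  Total hydrogens = 16.
Molecular formula: C16H16F2O3

C16H16F2O3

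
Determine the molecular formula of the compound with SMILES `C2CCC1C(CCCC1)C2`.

C10H18

Heavy atoms from the SMILES: 10 C.
Implicit hydrogens by atom environment:
  8 × C: 2 H each → 16
  2 × C: 1 H each → 2
  Total hydrogens = 18.
Molecular formula: C10H18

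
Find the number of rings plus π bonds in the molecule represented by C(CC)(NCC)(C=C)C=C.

2

Molecular formula from the SMILES: C9H17N.
DoU = (2C + 2 + N − H − X)/2 = (2·9 + 2 + 1 − 17 − 0)/2 = 4/2 = 2.
(Structurally: 0 ring(s) + 2 π bond(s) = 2.)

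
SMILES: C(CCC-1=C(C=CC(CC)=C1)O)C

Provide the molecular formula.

C12H18O

Heavy atoms from the SMILES: 12 C, 1 O.
Implicit hydrogens by atom environment:
  4 × C: 2 H each → 8
  3 × C (aromatic): 1 H each → 3
  3 × C (aromatic): no H
  2 × C: 3 H each → 6
  1 × O: 1 H
  Total hydrogens = 18.
Molecular formula: C12H18O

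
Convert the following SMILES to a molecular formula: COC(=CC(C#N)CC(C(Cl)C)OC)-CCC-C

C14H24ClNO2

Heavy atoms from the SMILES: 14 C, 1 Cl, 1 N, 2 O.
Implicit hydrogens by atom environment:
  4 × C: 3 H each → 12
  4 × C: 2 H each → 8
  4 × C: 1 H each → 4
  2 × C: no H
  2 × O: no H
  1 × Cl: no H
  1 × N: no H
  Total hydrogens = 24.
Molecular formula: C14H24ClNO2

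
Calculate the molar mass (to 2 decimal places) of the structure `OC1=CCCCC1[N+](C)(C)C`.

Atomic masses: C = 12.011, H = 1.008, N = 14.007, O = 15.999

156.25

Molecular formula: C9H18NO+.
M = 9×12.011 + 18×1.008 + 1×14.007 + 1×15.999 = 156.25 g/mol.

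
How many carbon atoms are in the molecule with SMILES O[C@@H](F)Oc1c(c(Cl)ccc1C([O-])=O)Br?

8

The symbol for carbon appears 8 times in the SMILES. Lowercase c denotes aromatic carbon and counts toward C.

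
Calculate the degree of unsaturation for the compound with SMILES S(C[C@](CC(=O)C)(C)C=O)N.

2

Molecular formula from the SMILES: C7H13NO2S.
DoU = (2C + 2 + N − H − X)/2 = (2·7 + 2 + 1 − 13 − 0)/2 = 4/2 = 2.
(Structurally: 0 ring(s) + 2 π bond(s) = 2.)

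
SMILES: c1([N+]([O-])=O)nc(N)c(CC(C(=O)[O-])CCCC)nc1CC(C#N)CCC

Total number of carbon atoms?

The symbol for carbon appears 17 times in the SMILES. Lowercase c denotes aromatic carbon and counts toward C.

17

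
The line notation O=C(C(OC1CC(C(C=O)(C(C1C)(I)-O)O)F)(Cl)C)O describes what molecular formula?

C11H15ClFIO6

Heavy atoms from the SMILES: 11 C, 1 Cl, 1 F, 1 I, 6 O.
Implicit hydrogens by atom environment:
  4 × C: 1 H each → 4
  4 × C: no H
  3 × O: 1 H each → 3
  3 × O: no H
  2 × C: 3 H each → 6
  1 × C: 2 H
  1 × Cl: no H
  1 × F: no H
  1 × I: no H
  Total hydrogens = 15.
Molecular formula: C11H15ClFIO6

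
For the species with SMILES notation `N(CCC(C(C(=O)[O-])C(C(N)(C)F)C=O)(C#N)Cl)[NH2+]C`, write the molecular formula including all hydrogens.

Heavy atoms from the SMILES: 11 C, 1 Cl, 1 F, 4 N, 3 O.
Implicit hydrogens by atom environment:
  4 × C: no H
  3 × C: 1 H each → 3
  2 × C: 3 H each → 6
  2 × C: 2 H each → 4
  2 × O: no H
  1 × Cl: no H
  1 × F: no H
  1 × N: 2 H
  1 × N (charge +1): 2 H
  1 × N: 1 H
  1 × N: no H
  1 × O (charge -1): no H
  Total hydrogens = 18.
Molecular formula: C11H18ClFN4O3

C11H18ClFN4O3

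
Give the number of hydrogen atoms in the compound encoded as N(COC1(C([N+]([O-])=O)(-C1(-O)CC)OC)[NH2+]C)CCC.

Hydrogens are implicit in SMILES; fill each atom to its normal valence:
  4 × C: 3 H each → 12
  4 × C: 2 H each → 8
  3 × C: no H
  3 × O: no H
  1 × N (charge +1): 2 H
  1 × N: 1 H
  1 × N (charge +1): no H
  1 × O: 1 H
  1 × O (charge -1): no H
  Total hydrogens = 24.

24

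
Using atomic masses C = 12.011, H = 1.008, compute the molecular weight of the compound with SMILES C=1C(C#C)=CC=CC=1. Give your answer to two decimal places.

102.14

Molecular formula: C8H6.
M = 8×12.011 + 6×1.008 = 102.14 g/mol.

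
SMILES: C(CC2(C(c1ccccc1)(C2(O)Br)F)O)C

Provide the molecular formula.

Heavy atoms from the SMILES: 1 Br, 12 C, 1 F, 2 O.
Implicit hydrogens by atom environment:
  5 × C (aromatic): 1 H each → 5
  3 × C: no H
  2 × C: 2 H each → 4
  2 × O: 1 H each → 2
  1 × Br: no H
  1 × C: 3 H
  1 × C (aromatic): no H
  1 × F: no H
  Total hydrogens = 14.
Molecular formula: C12H14BrFO2

C12H14BrFO2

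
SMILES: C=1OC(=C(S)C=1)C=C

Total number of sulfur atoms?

The symbol for sulfur appears 1 time in the SMILES.

1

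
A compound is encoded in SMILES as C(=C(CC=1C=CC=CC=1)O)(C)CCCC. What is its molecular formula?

C14H20O

Heavy atoms from the SMILES: 14 C, 1 O.
Implicit hydrogens by atom environment:
  5 × C (aromatic): 1 H each → 5
  4 × C: 2 H each → 8
  2 × C: 3 H each → 6
  2 × C: no H
  1 × C (aromatic): no H
  1 × O: 1 H
  Total hydrogens = 20.
Molecular formula: C14H20O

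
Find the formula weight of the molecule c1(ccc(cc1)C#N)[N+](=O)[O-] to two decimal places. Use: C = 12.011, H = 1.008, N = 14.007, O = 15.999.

148.12

Molecular formula: C7H4N2O2.
M = 7×12.011 + 4×1.008 + 2×14.007 + 2×15.999 = 148.12 g/mol.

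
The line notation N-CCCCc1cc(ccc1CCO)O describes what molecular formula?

Heavy atoms from the SMILES: 12 C, 1 N, 2 O.
Implicit hydrogens by atom environment:
  6 × C: 2 H each → 12
  3 × C (aromatic): 1 H each → 3
  3 × C (aromatic): no H
  2 × O: 1 H each → 2
  1 × N: 2 H
  Total hydrogens = 19.
Molecular formula: C12H19NO2

C12H19NO2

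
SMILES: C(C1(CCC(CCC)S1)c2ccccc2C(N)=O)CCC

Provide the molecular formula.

C18H27NOS

Heavy atoms from the SMILES: 18 C, 1 N, 1 O, 1 S.
Implicit hydrogens by atom environment:
  7 × C: 2 H each → 14
  4 × C (aromatic): 1 H each → 4
  2 × C: 3 H each → 6
  2 × C: no H
  2 × C (aromatic): no H
  1 × C: 1 H
  1 × N: 2 H
  1 × O: no H
  1 × S: no H
  Total hydrogens = 27.
Molecular formula: C18H27NOS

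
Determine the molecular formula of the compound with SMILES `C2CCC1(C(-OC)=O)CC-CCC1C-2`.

Heavy atoms from the SMILES: 12 C, 2 O.
Implicit hydrogens by atom environment:
  8 × C: 2 H each → 16
  2 × C: no H
  2 × O: no H
  1 × C: 3 H
  1 × C: 1 H
  Total hydrogens = 20.
Molecular formula: C12H20O2

C12H20O2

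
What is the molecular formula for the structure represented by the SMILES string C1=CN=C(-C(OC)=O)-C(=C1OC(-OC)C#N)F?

Heavy atoms from the SMILES: 10 C, 1 F, 2 N, 4 O.
Implicit hydrogens by atom environment:
  4 × O: no H
  3 × C (aromatic): no H
  2 × C: 3 H each → 6
  2 × C (aromatic): 1 H each → 2
  2 × C: no H
  1 × C: 1 H
  1 × F: no H
  1 × N (aromatic): no H
  1 × N: no H
  Total hydrogens = 9.
Molecular formula: C10H9FN2O4

C10H9FN2O4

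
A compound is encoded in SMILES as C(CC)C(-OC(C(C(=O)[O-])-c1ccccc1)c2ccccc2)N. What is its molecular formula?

Heavy atoms from the SMILES: 19 C, 1 N, 3 O.
Implicit hydrogens by atom environment:
  10 × C (aromatic): 1 H each → 10
  3 × C: 1 H each → 3
  2 × C: 2 H each → 4
  2 × C (aromatic): no H
  2 × O: no H
  1 × C: 3 H
  1 × C: no H
  1 × N: 2 H
  1 × O (charge -1): no H
  Total hydrogens = 22.
Net charge -1.
Molecular formula: C19H22NO3-

C19H22NO3-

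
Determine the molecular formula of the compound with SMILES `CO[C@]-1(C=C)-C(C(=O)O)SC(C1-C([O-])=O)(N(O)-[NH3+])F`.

C9H13FN2O6S

Heavy atoms from the SMILES: 9 C, 1 F, 2 N, 6 O, 1 S.
Implicit hydrogens by atom environment:
  4 × C: no H
  3 × C: 1 H each → 3
  3 × O: no H
  2 × O: 1 H each → 2
  1 × C: 3 H
  1 × C: 2 H
  1 × F: no H
  1 × N (charge +1): 3 H
  1 × N: no H
  1 × O (charge -1): no H
  1 × S: no H
  Total hydrogens = 13.
Molecular formula: C9H13FN2O6S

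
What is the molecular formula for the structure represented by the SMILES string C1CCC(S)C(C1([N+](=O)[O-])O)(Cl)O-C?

Heavy atoms from the SMILES: 7 C, 1 Cl, 1 N, 4 O, 1 S.
Implicit hydrogens by atom environment:
  3 × C: 2 H each → 6
  2 × C: no H
  2 × O: no H
  1 × C: 3 H
  1 × C: 1 H
  1 × Cl: no H
  1 × N (charge +1): no H
  1 × O: 1 H
  1 × O (charge -1): no H
  1 × S: 1 H
  Total hydrogens = 12.
Molecular formula: C7H12ClNO4S

C7H12ClNO4S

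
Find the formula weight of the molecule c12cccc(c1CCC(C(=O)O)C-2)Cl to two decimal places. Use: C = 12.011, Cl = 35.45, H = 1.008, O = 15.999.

210.66

Molecular formula: C11H11ClO2.
M = 11×12.011 + 1×35.45 + 11×1.008 + 2×15.999 = 210.66 g/mol.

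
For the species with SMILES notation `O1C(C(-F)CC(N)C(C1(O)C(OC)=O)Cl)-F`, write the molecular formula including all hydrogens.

Heavy atoms from the SMILES: 8 C, 1 Cl, 2 F, 1 N, 4 O.
Implicit hydrogens by atom environment:
  4 × C: 1 H each → 4
  3 × O: no H
  2 × C: no H
  2 × F: no H
  1 × C: 3 H
  1 × C: 2 H
  1 × Cl: no H
  1 × N: 2 H
  1 × O: 1 H
  Total hydrogens = 12.
Molecular formula: C8H12ClF2NO4

C8H12ClF2NO4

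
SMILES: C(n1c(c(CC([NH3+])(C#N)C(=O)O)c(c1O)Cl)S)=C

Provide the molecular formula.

C10H11ClN3O3S+

Heavy atoms from the SMILES: 10 C, 1 Cl, 3 N, 3 O, 1 S.
Implicit hydrogens by atom environment:
  4 × C (aromatic): no H
  3 × C: no H
  2 × C: 2 H each → 4
  2 × O: 1 H each → 2
  1 × C: 1 H
  1 × Cl: no H
  1 × N (charge +1): 3 H
  1 × N (aromatic): no H
  1 × N: no H
  1 × O: no H
  1 × S: 1 H
  Total hydrogens = 11.
Net charge +1.
Molecular formula: C10H11ClN3O3S+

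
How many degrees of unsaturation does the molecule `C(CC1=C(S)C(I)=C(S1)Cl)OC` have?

3

Molecular formula from the SMILES: C7H8ClIOS2.
DoU = (2C + 2 + N − H − X)/2 = (2·7 + 2 + 0 − 8 − 2)/2 = 6/2 = 3.
(Structurally: 1 ring(s) + 2 π bond(s) = 3.)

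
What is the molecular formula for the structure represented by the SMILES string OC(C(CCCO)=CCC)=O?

C8H14O3

Heavy atoms from the SMILES: 8 C, 3 O.
Implicit hydrogens by atom environment:
  4 × C: 2 H each → 8
  2 × C: no H
  2 × O: 1 H each → 2
  1 × C: 3 H
  1 × C: 1 H
  1 × O: no H
  Total hydrogens = 14.
Molecular formula: C8H14O3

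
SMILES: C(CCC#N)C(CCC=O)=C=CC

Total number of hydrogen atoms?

Hydrogens are implicit in SMILES; fill each atom to its normal valence:
  5 × C: 2 H each → 10
  3 × C: no H
  2 × C: 1 H each → 2
  1 × C: 3 H
  1 × N: no H
  1 × O: no H
  Total hydrogens = 15.

15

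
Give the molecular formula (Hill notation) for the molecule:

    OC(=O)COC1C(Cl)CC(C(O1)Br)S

C7H10BrClO4S

Heavy atoms from the SMILES: 1 Br, 7 C, 1 Cl, 4 O, 1 S.
Implicit hydrogens by atom environment:
  4 × C: 1 H each → 4
  3 × O: no H
  2 × C: 2 H each → 4
  1 × Br: no H
  1 × C: no H
  1 × Cl: no H
  1 × O: 1 H
  1 × S: 1 H
  Total hydrogens = 10.
Molecular formula: C7H10BrClO4S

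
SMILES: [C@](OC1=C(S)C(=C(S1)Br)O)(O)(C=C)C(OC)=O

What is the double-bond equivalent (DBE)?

Molecular formula from the SMILES: C9H9BrO5S2.
DoU = (2C + 2 + N − H − X)/2 = (2·9 + 2 + 0 − 9 − 1)/2 = 10/2 = 5.
(Structurally: 1 ring(s) + 4 π bond(s) = 5.)

5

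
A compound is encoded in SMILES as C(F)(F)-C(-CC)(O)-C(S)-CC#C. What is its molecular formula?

Heavy atoms from the SMILES: 8 C, 2 F, 1 O, 1 S.
Implicit hydrogens by atom environment:
  3 × C: 1 H each → 3
  2 × C: 2 H each → 4
  2 × C: no H
  2 × F: no H
  1 × C: 3 H
  1 × O: 1 H
  1 × S: 1 H
  Total hydrogens = 12.
Molecular formula: C8H12F2OS

C8H12F2OS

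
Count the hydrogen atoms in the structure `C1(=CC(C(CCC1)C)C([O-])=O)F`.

12

Hydrogens are implicit in SMILES; fill each atom to its normal valence:
  3 × C: 2 H each → 6
  3 × C: 1 H each → 3
  2 × C: no H
  1 × C: 3 H
  1 × F: no H
  1 × O: no H
  1 × O (charge -1): no H
  Total hydrogens = 12.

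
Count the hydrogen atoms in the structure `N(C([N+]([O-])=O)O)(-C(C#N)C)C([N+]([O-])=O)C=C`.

10

Hydrogens are implicit in SMILES; fill each atom to its normal valence:
  4 × C: 1 H each → 4
  2 × N: no H
  2 × N (charge +1): no H
  2 × O: no H
  2 × O (charge -1): no H
  1 × C: 3 H
  1 × C: 2 H
  1 × C: no H
  1 × O: 1 H
  Total hydrogens = 10.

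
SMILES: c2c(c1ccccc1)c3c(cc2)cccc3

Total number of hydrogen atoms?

12

Hydrogens are implicit in SMILES; fill each atom to its normal valence:
  12 × C (aromatic): 1 H each → 12
  4 × C (aromatic): no H
  Total hydrogens = 12.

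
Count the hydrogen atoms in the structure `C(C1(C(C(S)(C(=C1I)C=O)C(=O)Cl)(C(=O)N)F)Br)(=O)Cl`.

Hydrogens are implicit in SMILES; fill each atom to its normal valence:
  8 × C: no H
  4 × O: no H
  2 × Cl: no H
  1 × Br: no H
  1 × C: 1 H
  1 × F: no H
  1 × I: no H
  1 × N: 2 H
  1 × S: 1 H
  Total hydrogens = 4.

4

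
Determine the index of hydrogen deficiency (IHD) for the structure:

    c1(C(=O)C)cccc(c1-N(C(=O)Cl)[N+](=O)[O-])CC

Molecular formula from the SMILES: C11H11ClN2O4.
DoU = (2C + 2 + N − H − X)/2 = (2·11 + 2 + 2 − 11 − 1)/2 = 14/2 = 7.
(Structurally: 1 ring(s) + 6 π bond(s) = 7.)

7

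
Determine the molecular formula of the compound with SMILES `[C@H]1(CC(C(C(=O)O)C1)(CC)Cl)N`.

C8H14ClNO2

Heavy atoms from the SMILES: 8 C, 1 Cl, 1 N, 2 O.
Implicit hydrogens by atom environment:
  3 × C: 2 H each → 6
  2 × C: 1 H each → 2
  2 × C: no H
  1 × C: 3 H
  1 × Cl: no H
  1 × N: 2 H
  1 × O: 1 H
  1 × O: no H
  Total hydrogens = 14.
Molecular formula: C8H14ClNO2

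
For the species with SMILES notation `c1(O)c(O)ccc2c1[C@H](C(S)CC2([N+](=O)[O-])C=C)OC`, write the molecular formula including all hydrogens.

Heavy atoms from the SMILES: 13 C, 1 N, 5 O, 1 S.
Implicit hydrogens by atom environment:
  4 × C (aromatic): no H
  3 × C: 1 H each → 3
  2 × C: 2 H each → 4
  2 × C (aromatic): 1 H each → 2
  2 × O: 1 H each → 2
  2 × O: no H
  1 × C: 3 H
  1 × C: no H
  1 × N (charge +1): no H
  1 × O (charge -1): no H
  1 × S: 1 H
  Total hydrogens = 15.
Molecular formula: C13H15NO5S

C13H15NO5S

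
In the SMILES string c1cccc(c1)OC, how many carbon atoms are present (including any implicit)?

The symbol for carbon appears 7 times in the SMILES. Lowercase c denotes aromatic carbon and counts toward C.

7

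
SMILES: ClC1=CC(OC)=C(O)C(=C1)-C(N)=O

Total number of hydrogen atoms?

8

Hydrogens are implicit in SMILES; fill each atom to its normal valence:
  4 × C (aromatic): no H
  2 × C (aromatic): 1 H each → 2
  2 × O: no H
  1 × C: 3 H
  1 × C: no H
  1 × Cl: no H
  1 × N: 2 H
  1 × O: 1 H
  Total hydrogens = 8.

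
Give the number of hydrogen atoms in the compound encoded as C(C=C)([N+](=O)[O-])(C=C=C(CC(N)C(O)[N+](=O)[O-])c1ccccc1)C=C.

Hydrogens are implicit in SMILES; fill each atom to its normal valence:
  5 × C: 1 H each → 5
  5 × C (aromatic): 1 H each → 5
  3 × C: 2 H each → 6
  3 × C: no H
  2 × N (charge +1): no H
  2 × O: no H
  2 × O (charge -1): no H
  1 × C (aromatic): no H
  1 × N: 2 H
  1 × O: 1 H
  Total hydrogens = 19.

19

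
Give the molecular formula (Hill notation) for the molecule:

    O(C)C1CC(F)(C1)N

Heavy atoms from the SMILES: 5 C, 1 F, 1 N, 1 O.
Implicit hydrogens by atom environment:
  2 × C: 2 H each → 4
  1 × C: 3 H
  1 × C: 1 H
  1 × C: no H
  1 × F: no H
  1 × N: 2 H
  1 × O: no H
  Total hydrogens = 10.
Molecular formula: C5H10FNO

C5H10FNO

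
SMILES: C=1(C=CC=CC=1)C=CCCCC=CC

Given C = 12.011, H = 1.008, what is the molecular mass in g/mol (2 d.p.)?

186.30

Molecular formula: C14H18.
M = 14×12.011 + 18×1.008 = 186.30 g/mol.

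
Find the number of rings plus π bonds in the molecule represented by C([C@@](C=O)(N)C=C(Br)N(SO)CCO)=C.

3

Molecular formula from the SMILES: C8H13BrN2O3S.
DoU = (2C + 2 + N − H − X)/2 = (2·8 + 2 + 2 − 13 − 1)/2 = 6/2 = 3.
(Structurally: 0 ring(s) + 3 π bond(s) = 3.)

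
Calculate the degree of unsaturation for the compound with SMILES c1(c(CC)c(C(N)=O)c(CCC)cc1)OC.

Molecular formula from the SMILES: C13H19NO2.
DoU = (2C + 2 + N − H − X)/2 = (2·13 + 2 + 1 − 19 − 0)/2 = 10/2 = 5.
(Structurally: 1 ring(s) + 4 π bond(s) = 5.)

5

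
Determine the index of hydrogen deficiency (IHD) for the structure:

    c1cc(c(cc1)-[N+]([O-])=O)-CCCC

Molecular formula from the SMILES: C10H13NO2.
DoU = (2C + 2 + N − H − X)/2 = (2·10 + 2 + 1 − 13 − 0)/2 = 10/2 = 5.
(Structurally: 1 ring(s) + 4 π bond(s) = 5.)

5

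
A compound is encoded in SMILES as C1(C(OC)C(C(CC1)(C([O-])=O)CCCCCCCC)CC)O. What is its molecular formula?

C18H33O4-

Heavy atoms from the SMILES: 18 C, 4 O.
Implicit hydrogens by atom environment:
  10 × C: 2 H each → 20
  3 × C: 3 H each → 9
  3 × C: 1 H each → 3
  2 × C: no H
  2 × O: no H
  1 × O: 1 H
  1 × O (charge -1): no H
  Total hydrogens = 33.
Net charge -1.
Molecular formula: C18H33O4-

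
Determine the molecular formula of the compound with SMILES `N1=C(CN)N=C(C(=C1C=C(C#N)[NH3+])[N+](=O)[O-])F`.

C8H8FN6O2+

Heavy atoms from the SMILES: 8 C, 1 F, 6 N, 2 O.
Implicit hydrogens by atom environment:
  4 × C (aromatic): no H
  2 × C: no H
  2 × N (aromatic): no H
  1 × C: 2 H
  1 × C: 1 H
  1 × F: no H
  1 × N (charge +1): 3 H
  1 × N: 2 H
  1 × N (charge +1): no H
  1 × N: no H
  1 × O: no H
  1 × O (charge -1): no H
  Total hydrogens = 8.
Net charge +1.
Molecular formula: C8H8FN6O2+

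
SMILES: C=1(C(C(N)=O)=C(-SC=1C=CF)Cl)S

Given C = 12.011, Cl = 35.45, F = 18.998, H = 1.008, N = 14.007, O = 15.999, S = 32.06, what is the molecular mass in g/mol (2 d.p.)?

237.69

Molecular formula: C7H5ClFNOS2.
M = 7×12.011 + 1×35.45 + 1×18.998 + 5×1.008 + 1×14.007 + 1×15.999 + 2×32.06 = 237.69 g/mol.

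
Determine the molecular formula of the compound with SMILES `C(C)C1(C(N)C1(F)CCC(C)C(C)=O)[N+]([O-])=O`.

C11H19FN2O3

Heavy atoms from the SMILES: 11 C, 1 F, 2 N, 3 O.
Implicit hydrogens by atom environment:
  3 × C: 3 H each → 9
  3 × C: 2 H each → 6
  3 × C: no H
  2 × C: 1 H each → 2
  2 × O: no H
  1 × F: no H
  1 × N: 2 H
  1 × N (charge +1): no H
  1 × O (charge -1): no H
  Total hydrogens = 19.
Molecular formula: C11H19FN2O3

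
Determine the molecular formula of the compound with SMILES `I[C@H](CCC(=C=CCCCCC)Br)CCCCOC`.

Heavy atoms from the SMILES: 1 Br, 16 C, 1 I, 1 O.
Implicit hydrogens by atom environment:
  10 × C: 2 H each → 20
  2 × C: 3 H each → 6
  2 × C: 1 H each → 2
  2 × C: no H
  1 × Br: no H
  1 × I: no H
  1 × O: no H
  Total hydrogens = 28.
Molecular formula: C16H28BrIO

C16H28BrIO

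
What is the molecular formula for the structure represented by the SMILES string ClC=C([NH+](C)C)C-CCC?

C8H17ClN+

Heavy atoms from the SMILES: 8 C, 1 Cl, 1 N.
Implicit hydrogens by atom environment:
  3 × C: 3 H each → 9
  3 × C: 2 H each → 6
  1 × C: 1 H
  1 × C: no H
  1 × Cl: no H
  1 × N (charge +1): 1 H
  Total hydrogens = 17.
Net charge +1.
Molecular formula: C8H17ClN+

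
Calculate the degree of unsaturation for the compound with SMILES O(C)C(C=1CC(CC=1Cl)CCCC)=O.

Molecular formula from the SMILES: C11H17ClO2.
DoU = (2C + 2 + N − H − X)/2 = (2·11 + 2 + 0 − 17 − 1)/2 = 6/2 = 3.
(Structurally: 1 ring(s) + 2 π bond(s) = 3.)

3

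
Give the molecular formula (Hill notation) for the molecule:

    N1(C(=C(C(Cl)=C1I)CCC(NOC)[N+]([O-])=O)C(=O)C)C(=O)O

C11H13ClIN3O6

Heavy atoms from the SMILES: 11 C, 1 Cl, 1 I, 3 N, 6 O.
Implicit hydrogens by atom environment:
  4 × C (aromatic): no H
  4 × O: no H
  2 × C: 3 H each → 6
  2 × C: 2 H each → 4
  2 × C: no H
  1 × C: 1 H
  1 × Cl: no H
  1 × I: no H
  1 × N: 1 H
  1 × N (aromatic): no H
  1 × N (charge +1): no H
  1 × O: 1 H
  1 × O (charge -1): no H
  Total hydrogens = 13.
Molecular formula: C11H13ClIN3O6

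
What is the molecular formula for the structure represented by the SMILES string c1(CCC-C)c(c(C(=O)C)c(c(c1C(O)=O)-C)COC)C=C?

C18H24O4

Heavy atoms from the SMILES: 18 C, 4 O.
Implicit hydrogens by atom environment:
  6 × C (aromatic): no H
  5 × C: 2 H each → 10
  4 × C: 3 H each → 12
  3 × O: no H
  2 × C: no H
  1 × C: 1 H
  1 × O: 1 H
  Total hydrogens = 24.
Molecular formula: C18H24O4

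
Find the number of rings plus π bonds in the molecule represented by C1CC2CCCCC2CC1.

Molecular formula from the SMILES: C10H18.
DoU = (2C + 2 + N − H − X)/2 = (2·10 + 2 + 0 − 18 − 0)/2 = 4/2 = 2.
(Structurally: 2 ring(s) + 0 π bond(s) = 2.)

2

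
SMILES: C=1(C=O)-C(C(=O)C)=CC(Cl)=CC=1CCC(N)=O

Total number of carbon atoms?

The symbol for carbon appears 12 times in the SMILES. (Cl is a single chlorine, not C + l.)

12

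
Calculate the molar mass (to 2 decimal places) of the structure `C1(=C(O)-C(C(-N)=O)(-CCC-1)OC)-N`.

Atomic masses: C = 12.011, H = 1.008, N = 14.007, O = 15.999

Molecular formula: C8H14N2O3.
M = 8×12.011 + 14×1.008 + 2×14.007 + 3×15.999 = 186.21 g/mol.

186.21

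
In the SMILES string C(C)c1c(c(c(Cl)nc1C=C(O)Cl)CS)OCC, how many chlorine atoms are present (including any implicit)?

The symbol for chlorine appears 2 times in the SMILES.

2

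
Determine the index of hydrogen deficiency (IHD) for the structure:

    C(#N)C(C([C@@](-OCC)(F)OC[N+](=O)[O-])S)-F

Molecular formula from the SMILES: C7H10F2N2O4S.
DoU = (2C + 2 + N − H − X)/2 = (2·7 + 2 + 2 − 10 − 2)/2 = 6/2 = 3.
(Structurally: 0 ring(s) + 3 π bond(s) = 3.)

3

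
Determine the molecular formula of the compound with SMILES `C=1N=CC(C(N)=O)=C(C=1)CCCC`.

Heavy atoms from the SMILES: 10 C, 2 N, 1 O.
Implicit hydrogens by atom environment:
  3 × C: 2 H each → 6
  3 × C (aromatic): 1 H each → 3
  2 × C (aromatic): no H
  1 × C: 3 H
  1 × C: no H
  1 × N: 2 H
  1 × N (aromatic): no H
  1 × O: no H
  Total hydrogens = 14.
Molecular formula: C10H14N2O

C10H14N2O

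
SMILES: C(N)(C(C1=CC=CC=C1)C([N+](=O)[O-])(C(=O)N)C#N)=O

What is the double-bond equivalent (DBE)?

Molecular formula from the SMILES: C11H10N4O4.
DoU = (2C + 2 + N − H − X)/2 = (2·11 + 2 + 4 − 10 − 0)/2 = 18/2 = 9.
(Structurally: 1 ring(s) + 8 π bond(s) = 9.)

9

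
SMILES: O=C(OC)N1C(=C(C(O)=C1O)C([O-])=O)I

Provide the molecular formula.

C7H5INO6-

Heavy atoms from the SMILES: 7 C, 1 I, 1 N, 6 O.
Implicit hydrogens by atom environment:
  4 × C (aromatic): no H
  3 × O: no H
  2 × C: no H
  2 × O: 1 H each → 2
  1 × C: 3 H
  1 × I: no H
  1 × N (aromatic): no H
  1 × O (charge -1): no H
  Total hydrogens = 5.
Net charge -1.
Molecular formula: C7H5INO6-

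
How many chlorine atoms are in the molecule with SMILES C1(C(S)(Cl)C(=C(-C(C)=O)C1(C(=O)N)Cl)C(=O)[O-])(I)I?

2

The symbol for chlorine appears 2 times in the SMILES.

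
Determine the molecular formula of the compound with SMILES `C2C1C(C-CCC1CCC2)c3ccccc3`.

Heavy atoms from the SMILES: 16 C.
Implicit hydrogens by atom environment:
  7 × C: 2 H each → 14
  5 × C (aromatic): 1 H each → 5
  3 × C: 1 H each → 3
  1 × C (aromatic): no H
  Total hydrogens = 22.
Molecular formula: C16H22

C16H22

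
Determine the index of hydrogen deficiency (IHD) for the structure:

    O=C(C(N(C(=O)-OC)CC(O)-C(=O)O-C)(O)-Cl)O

Molecular formula from the SMILES: C8H12ClNO8.
DoU = (2C + 2 + N − H − X)/2 = (2·8 + 2 + 1 − 12 − 1)/2 = 6/2 = 3.
(Structurally: 0 ring(s) + 3 π bond(s) = 3.)

3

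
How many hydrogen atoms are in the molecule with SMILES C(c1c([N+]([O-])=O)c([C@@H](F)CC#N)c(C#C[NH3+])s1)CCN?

14

Hydrogens are implicit in SMILES; fill each atom to its normal valence:
  4 × C: 2 H each → 8
  4 × C (aromatic): no H
  3 × C: no H
  1 × C: 1 H
  1 × F: no H
  1 × N (charge +1): 3 H
  1 × N: 2 H
  1 × N (charge +1): no H
  1 × N: no H
  1 × O: no H
  1 × O (charge -1): no H
  1 × S (aromatic): no H
  Total hydrogens = 14.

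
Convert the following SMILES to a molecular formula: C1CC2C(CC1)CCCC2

C10H18

Heavy atoms from the SMILES: 10 C.
Implicit hydrogens by atom environment:
  8 × C: 2 H each → 16
  2 × C: 1 H each → 2
  Total hydrogens = 18.
Molecular formula: C10H18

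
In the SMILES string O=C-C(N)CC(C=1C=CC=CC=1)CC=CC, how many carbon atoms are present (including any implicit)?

The symbol for carbon appears 14 times in the SMILES.

14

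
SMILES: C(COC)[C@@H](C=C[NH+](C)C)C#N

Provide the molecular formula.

C9H17N2O+

Heavy atoms from the SMILES: 9 C, 2 N, 1 O.
Implicit hydrogens by atom environment:
  3 × C: 3 H each → 9
  3 × C: 1 H each → 3
  2 × C: 2 H each → 4
  1 × C: no H
  1 × N (charge +1): 1 H
  1 × N: no H
  1 × O: no H
  Total hydrogens = 17.
Net charge +1.
Molecular formula: C9H17N2O+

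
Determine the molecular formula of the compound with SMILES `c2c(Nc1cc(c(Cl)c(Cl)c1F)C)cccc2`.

C13H10Cl2FN

Heavy atoms from the SMILES: 13 C, 2 Cl, 1 F, 1 N.
Implicit hydrogens by atom environment:
  6 × C (aromatic): 1 H each → 6
  6 × C (aromatic): no H
  2 × Cl: no H
  1 × C: 3 H
  1 × F: no H
  1 × N: 1 H
  Total hydrogens = 10.
Molecular formula: C13H10Cl2FN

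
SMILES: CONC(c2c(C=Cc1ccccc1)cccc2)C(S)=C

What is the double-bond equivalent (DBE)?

10

Molecular formula from the SMILES: C18H19NOS.
DoU = (2C + 2 + N − H − X)/2 = (2·18 + 2 + 1 − 19 − 0)/2 = 20/2 = 10.
(Structurally: 2 ring(s) + 8 π bond(s) = 10.)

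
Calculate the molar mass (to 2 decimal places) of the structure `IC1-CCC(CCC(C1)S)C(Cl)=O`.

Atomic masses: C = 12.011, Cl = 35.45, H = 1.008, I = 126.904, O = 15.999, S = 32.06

Molecular formula: C9H14ClIOS.
M = 9×12.011 + 1×35.45 + 14×1.008 + 1×126.904 + 1×15.999 + 1×32.06 = 332.62 g/mol.

332.62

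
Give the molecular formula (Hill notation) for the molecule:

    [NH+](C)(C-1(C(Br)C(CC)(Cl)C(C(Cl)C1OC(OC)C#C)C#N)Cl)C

Heavy atoms from the SMILES: 1 Br, 15 C, 3 Cl, 2 N, 2 O.
Implicit hydrogens by atom environment:
  6 × C: 1 H each → 6
  4 × C: 3 H each → 12
  4 × C: no H
  3 × Cl: no H
  2 × O: no H
  1 × Br: no H
  1 × C: 2 H
  1 × N (charge +1): 1 H
  1 × N: no H
  Total hydrogens = 21.
Net charge +1.
Molecular formula: C15H21BrCl3N2O2+

C15H21BrCl3N2O2+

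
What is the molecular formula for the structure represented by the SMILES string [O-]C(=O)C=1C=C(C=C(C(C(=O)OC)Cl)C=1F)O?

Heavy atoms from the SMILES: 10 C, 1 Cl, 1 F, 5 O.
Implicit hydrogens by atom environment:
  4 × C (aromatic): no H
  3 × O: no H
  2 × C (aromatic): 1 H each → 2
  2 × C: no H
  1 × C: 3 H
  1 × C: 1 H
  1 × Cl: no H
  1 × F: no H
  1 × O: 1 H
  1 × O (charge -1): no H
  Total hydrogens = 7.
Net charge -1.
Molecular formula: C10H7ClFO5-

C10H7ClFO5-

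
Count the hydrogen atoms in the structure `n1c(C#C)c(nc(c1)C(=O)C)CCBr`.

9

Hydrogens are implicit in SMILES; fill each atom to its normal valence:
  3 × C (aromatic): no H
  2 × C: 2 H each → 4
  2 × C: no H
  2 × N (aromatic): no H
  1 × Br: no H
  1 × C: 3 H
  1 × C (aromatic): 1 H
  1 × C: 1 H
  1 × O: no H
  Total hydrogens = 9.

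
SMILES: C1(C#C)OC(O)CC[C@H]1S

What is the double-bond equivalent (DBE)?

3

Molecular formula from the SMILES: C7H10O2S.
DoU = (2C + 2 + N − H − X)/2 = (2·7 + 2 + 0 − 10 − 0)/2 = 6/2 = 3.
(Structurally: 1 ring(s) + 2 π bond(s) = 3.)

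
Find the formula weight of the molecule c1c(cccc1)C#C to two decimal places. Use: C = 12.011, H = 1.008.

Molecular formula: C8H6.
M = 8×12.011 + 6×1.008 = 102.14 g/mol.

102.14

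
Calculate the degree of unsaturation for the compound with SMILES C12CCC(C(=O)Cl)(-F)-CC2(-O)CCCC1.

Molecular formula from the SMILES: C11H16ClFO2.
DoU = (2C + 2 + N − H − X)/2 = (2·11 + 2 + 0 − 16 − 2)/2 = 6/2 = 3.
(Structurally: 2 ring(s) + 1 π bond(s) = 3.)

3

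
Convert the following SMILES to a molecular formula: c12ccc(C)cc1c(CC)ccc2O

C13H14O

Heavy atoms from the SMILES: 13 C, 1 O.
Implicit hydrogens by atom environment:
  5 × C (aromatic): 1 H each → 5
  5 × C (aromatic): no H
  2 × C: 3 H each → 6
  1 × C: 2 H
  1 × O: 1 H
  Total hydrogens = 14.
Molecular formula: C13H14O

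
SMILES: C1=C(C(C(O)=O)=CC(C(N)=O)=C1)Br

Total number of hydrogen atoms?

6

Hydrogens are implicit in SMILES; fill each atom to its normal valence:
  3 × C (aromatic): 1 H each → 3
  3 × C (aromatic): no H
  2 × C: no H
  2 × O: no H
  1 × Br: no H
  1 × N: 2 H
  1 × O: 1 H
  Total hydrogens = 6.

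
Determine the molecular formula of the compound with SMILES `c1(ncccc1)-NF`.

C5H5FN2

Heavy atoms from the SMILES: 5 C, 1 F, 2 N.
Implicit hydrogens by atom environment:
  4 × C (aromatic): 1 H each → 4
  1 × C (aromatic): no H
  1 × F: no H
  1 × N: 1 H
  1 × N (aromatic): no H
  Total hydrogens = 5.
Molecular formula: C5H5FN2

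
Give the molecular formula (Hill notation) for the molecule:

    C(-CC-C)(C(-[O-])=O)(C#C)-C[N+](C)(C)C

C11H19NO2

Heavy atoms from the SMILES: 11 C, 1 N, 2 O.
Implicit hydrogens by atom environment:
  4 × C: 3 H each → 12
  3 × C: 2 H each → 6
  3 × C: no H
  1 × C: 1 H
  1 × N (charge +1): no H
  1 × O: no H
  1 × O (charge -1): no H
  Total hydrogens = 19.
Molecular formula: C11H19NO2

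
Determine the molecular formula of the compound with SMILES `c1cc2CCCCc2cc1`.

C10H12

Heavy atoms from the SMILES: 10 C.
Implicit hydrogens by atom environment:
  4 × C: 2 H each → 8
  4 × C (aromatic): 1 H each → 4
  2 × C (aromatic): no H
  Total hydrogens = 12.
Molecular formula: C10H12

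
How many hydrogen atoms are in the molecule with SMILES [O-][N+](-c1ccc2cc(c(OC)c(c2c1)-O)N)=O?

Hydrogens are implicit in SMILES; fill each atom to its normal valence:
  6 × C (aromatic): no H
  4 × C (aromatic): 1 H each → 4
  2 × O: no H
  1 × C: 3 H
  1 × N: 2 H
  1 × N (charge +1): no H
  1 × O: 1 H
  1 × O (charge -1): no H
  Total hydrogens = 10.

10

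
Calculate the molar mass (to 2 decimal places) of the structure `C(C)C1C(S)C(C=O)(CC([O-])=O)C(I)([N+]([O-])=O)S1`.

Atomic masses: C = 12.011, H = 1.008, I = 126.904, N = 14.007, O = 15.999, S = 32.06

Molecular formula: C9H11INO5S2-.
M = 9×12.011 + 11×1.008 + 1×126.904 + 1×14.007 + 5×15.999 + 2×32.06 = 404.21 g/mol.

404.21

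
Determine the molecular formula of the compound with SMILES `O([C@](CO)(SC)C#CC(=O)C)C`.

C8H12O3S

Heavy atoms from the SMILES: 8 C, 3 O, 1 S.
Implicit hydrogens by atom environment:
  4 × C: no H
  3 × C: 3 H each → 9
  2 × O: no H
  1 × C: 2 H
  1 × O: 1 H
  1 × S: no H
  Total hydrogens = 12.
Molecular formula: C8H12O3S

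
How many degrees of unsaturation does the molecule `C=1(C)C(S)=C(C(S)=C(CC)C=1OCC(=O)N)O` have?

Molecular formula from the SMILES: C11H15NO3S2.
DoU = (2C + 2 + N − H − X)/2 = (2·11 + 2 + 1 − 15 − 0)/2 = 10/2 = 5.
(Structurally: 1 ring(s) + 4 π bond(s) = 5.)

5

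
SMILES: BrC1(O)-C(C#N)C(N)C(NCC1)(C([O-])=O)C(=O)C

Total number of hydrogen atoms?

Hydrogens are implicit in SMILES; fill each atom to its normal valence:
  5 × C: no H
  2 × C: 2 H each → 4
  2 × C: 1 H each → 2
  2 × O: no H
  1 × Br: no H
  1 × C: 3 H
  1 × N: 2 H
  1 × N: 1 H
  1 × N: no H
  1 × O: 1 H
  1 × O (charge -1): no H
  Total hydrogens = 13.

13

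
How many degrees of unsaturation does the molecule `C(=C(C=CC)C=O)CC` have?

Molecular formula from the SMILES: C8H12O.
DoU = (2C + 2 + N − H − X)/2 = (2·8 + 2 + 0 − 12 − 0)/2 = 6/2 = 3.
(Structurally: 0 ring(s) + 3 π bond(s) = 3.)

3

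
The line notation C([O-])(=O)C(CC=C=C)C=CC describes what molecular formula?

Heavy atoms from the SMILES: 9 C, 2 O.
Implicit hydrogens by atom environment:
  4 × C: 1 H each → 4
  2 × C: 2 H each → 4
  2 × C: no H
  1 × C: 3 H
  1 × O: no H
  1 × O (charge -1): no H
  Total hydrogens = 11.
Net charge -1.
Molecular formula: C9H11O2-

C9H11O2-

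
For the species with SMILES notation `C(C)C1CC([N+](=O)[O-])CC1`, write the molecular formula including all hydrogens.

Heavy atoms from the SMILES: 7 C, 1 N, 2 O.
Implicit hydrogens by atom environment:
  4 × C: 2 H each → 8
  2 × C: 1 H each → 2
  1 × C: 3 H
  1 × N (charge +1): no H
  1 × O: no H
  1 × O (charge -1): no H
  Total hydrogens = 13.
Molecular formula: C7H13NO2

C7H13NO2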